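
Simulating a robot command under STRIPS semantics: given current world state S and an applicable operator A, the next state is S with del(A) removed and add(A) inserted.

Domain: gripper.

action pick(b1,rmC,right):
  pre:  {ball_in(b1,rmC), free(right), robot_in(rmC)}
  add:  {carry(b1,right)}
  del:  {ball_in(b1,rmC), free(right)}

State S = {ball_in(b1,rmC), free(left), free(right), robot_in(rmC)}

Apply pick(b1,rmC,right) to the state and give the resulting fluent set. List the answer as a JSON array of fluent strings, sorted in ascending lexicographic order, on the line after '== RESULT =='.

Compute (S \ del) ∪ add:
  pre ⊆ S: {ball_in(b1,rmC), free(right), robot_in(rmC)} ⊆ S  — applicable
  S \ del = {free(left), robot_in(rmC)}
  ∪ add   = {carry(b1,right), free(left), robot_in(rmC)}

== RESULT ==
["carry(b1,right)", "free(left)", "robot_in(rmC)"]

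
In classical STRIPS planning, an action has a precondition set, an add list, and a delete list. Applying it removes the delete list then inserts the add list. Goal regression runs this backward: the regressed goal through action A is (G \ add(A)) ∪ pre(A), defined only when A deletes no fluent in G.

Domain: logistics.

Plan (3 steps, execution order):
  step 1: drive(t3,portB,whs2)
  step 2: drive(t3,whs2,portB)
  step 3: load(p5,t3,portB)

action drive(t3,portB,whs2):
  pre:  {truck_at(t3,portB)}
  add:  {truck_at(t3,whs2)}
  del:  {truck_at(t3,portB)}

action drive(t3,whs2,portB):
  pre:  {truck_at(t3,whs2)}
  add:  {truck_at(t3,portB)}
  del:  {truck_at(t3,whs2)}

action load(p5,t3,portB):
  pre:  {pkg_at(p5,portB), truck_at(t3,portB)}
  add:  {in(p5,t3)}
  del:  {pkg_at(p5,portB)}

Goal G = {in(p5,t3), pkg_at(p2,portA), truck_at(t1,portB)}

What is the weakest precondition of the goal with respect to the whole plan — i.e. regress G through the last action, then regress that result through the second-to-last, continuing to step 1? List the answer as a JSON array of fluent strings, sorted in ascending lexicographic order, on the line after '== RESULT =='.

Work backward from the goal:
  through step 3 (load(p5,t3,portB)): drop {in(p5,t3)}, keep {pkg_at(p2,portA), truck_at(t1,portB)}, require {pkg_at(p5,portB), truck_at(t3,portB)}
    → {pkg_at(p2,portA), pkg_at(p5,portB), truck_at(t1,portB), truck_at(t3,portB)}
  through step 2 (drive(t3,whs2,portB)): drop {truck_at(t3,portB)}, keep {pkg_at(p2,portA), pkg_at(p5,portB), truck_at(t1,portB)}, require {truck_at(t3,whs2)}
    → {pkg_at(p2,portA), pkg_at(p5,portB), truck_at(t1,portB), truck_at(t3,whs2)}
  through step 1 (drive(t3,portB,whs2)): drop {truck_at(t3,whs2)}, keep {pkg_at(p2,portA), pkg_at(p5,portB), truck_at(t1,portB)}, require {truck_at(t3,portB)}
    → {pkg_at(p2,portA), pkg_at(p5,portB), truck_at(t1,portB), truck_at(t3,portB)}

== RESULT ==
["pkg_at(p2,portA)", "pkg_at(p5,portB)", "truck_at(t1,portB)", "truck_at(t3,portB)"]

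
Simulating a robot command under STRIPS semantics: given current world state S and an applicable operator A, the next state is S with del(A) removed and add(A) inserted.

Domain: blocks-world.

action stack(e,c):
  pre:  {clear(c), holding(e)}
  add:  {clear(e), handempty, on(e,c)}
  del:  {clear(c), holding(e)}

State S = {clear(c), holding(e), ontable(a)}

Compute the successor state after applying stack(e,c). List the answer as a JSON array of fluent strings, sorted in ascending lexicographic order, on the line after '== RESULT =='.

Compute (S \ del) ∪ add:
  pre ⊆ S: {clear(c), holding(e)} ⊆ S  — applicable
  S \ del = {ontable(a)}
  ∪ add   = {clear(e), handempty, on(e,c), ontable(a)}

== RESULT ==
["clear(e)", "handempty", "on(e,c)", "ontable(a)"]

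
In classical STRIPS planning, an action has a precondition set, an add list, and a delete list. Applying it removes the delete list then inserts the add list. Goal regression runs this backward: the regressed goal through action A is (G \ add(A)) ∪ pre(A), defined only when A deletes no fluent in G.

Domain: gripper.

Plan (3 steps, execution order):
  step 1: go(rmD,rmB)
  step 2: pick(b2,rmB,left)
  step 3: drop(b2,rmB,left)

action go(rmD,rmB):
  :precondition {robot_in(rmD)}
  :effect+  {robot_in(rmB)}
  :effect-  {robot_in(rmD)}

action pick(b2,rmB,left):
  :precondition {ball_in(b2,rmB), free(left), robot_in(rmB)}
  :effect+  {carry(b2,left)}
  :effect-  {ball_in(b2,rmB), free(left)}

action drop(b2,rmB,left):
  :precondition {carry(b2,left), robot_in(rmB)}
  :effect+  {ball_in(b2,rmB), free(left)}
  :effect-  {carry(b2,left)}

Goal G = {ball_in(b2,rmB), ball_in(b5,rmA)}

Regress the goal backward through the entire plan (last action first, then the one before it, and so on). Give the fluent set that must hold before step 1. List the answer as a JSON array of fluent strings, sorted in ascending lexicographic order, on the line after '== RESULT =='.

Work backward from the goal:
  through step 3 (drop(b2,rmB,left)): drop {ball_in(b2,rmB)}, keep {ball_in(b5,rmA)}, require {carry(b2,left), robot_in(rmB)}
    → {ball_in(b5,rmA), carry(b2,left), robot_in(rmB)}
  through step 2 (pick(b2,rmB,left)): drop {carry(b2,left)}, keep {ball_in(b5,rmA), robot_in(rmB)}, require {ball_in(b2,rmB), free(left), robot_in(rmB)}
    → {ball_in(b2,rmB), ball_in(b5,rmA), free(left), robot_in(rmB)}
  through step 1 (go(rmD,rmB)): drop {robot_in(rmB)}, keep {ball_in(b2,rmB), ball_in(b5,rmA), free(left)}, require {robot_in(rmD)}
    → {ball_in(b2,rmB), ball_in(b5,rmA), free(left), robot_in(rmD)}

== RESULT ==
["ball_in(b2,rmB)", "ball_in(b5,rmA)", "free(left)", "robot_in(rmD)"]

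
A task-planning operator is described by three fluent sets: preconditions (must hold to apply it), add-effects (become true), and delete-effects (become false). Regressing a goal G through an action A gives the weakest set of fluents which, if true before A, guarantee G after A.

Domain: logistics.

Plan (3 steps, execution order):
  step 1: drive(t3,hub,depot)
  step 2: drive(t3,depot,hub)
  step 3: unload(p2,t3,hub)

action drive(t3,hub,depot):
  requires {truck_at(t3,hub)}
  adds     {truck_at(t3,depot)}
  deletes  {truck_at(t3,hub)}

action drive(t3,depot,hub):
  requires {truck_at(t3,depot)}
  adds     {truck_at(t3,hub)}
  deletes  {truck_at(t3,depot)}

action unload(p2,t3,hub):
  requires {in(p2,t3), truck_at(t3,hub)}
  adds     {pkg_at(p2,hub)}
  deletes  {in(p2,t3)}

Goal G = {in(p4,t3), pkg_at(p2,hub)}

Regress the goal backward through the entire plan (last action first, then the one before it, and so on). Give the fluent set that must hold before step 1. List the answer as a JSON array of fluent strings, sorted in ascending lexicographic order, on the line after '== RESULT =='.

Regress step by step:
  through step 3 (unload(p2,t3,hub)): drop {pkg_at(p2,hub)}, keep {in(p4,t3)}, require {in(p2,t3), truck_at(t3,hub)}
    → {in(p2,t3), in(p4,t3), truck_at(t3,hub)}
  through step 2 (drive(t3,depot,hub)): drop {truck_at(t3,hub)}, keep {in(p2,t3), in(p4,t3)}, require {truck_at(t3,depot)}
    → {in(p2,t3), in(p4,t3), truck_at(t3,depot)}
  through step 1 (drive(t3,hub,depot)): drop {truck_at(t3,depot)}, keep {in(p2,t3), in(p4,t3)}, require {truck_at(t3,hub)}
    → {in(p2,t3), in(p4,t3), truck_at(t3,hub)}

== RESULT ==
["in(p2,t3)", "in(p4,t3)", "truck_at(t3,hub)"]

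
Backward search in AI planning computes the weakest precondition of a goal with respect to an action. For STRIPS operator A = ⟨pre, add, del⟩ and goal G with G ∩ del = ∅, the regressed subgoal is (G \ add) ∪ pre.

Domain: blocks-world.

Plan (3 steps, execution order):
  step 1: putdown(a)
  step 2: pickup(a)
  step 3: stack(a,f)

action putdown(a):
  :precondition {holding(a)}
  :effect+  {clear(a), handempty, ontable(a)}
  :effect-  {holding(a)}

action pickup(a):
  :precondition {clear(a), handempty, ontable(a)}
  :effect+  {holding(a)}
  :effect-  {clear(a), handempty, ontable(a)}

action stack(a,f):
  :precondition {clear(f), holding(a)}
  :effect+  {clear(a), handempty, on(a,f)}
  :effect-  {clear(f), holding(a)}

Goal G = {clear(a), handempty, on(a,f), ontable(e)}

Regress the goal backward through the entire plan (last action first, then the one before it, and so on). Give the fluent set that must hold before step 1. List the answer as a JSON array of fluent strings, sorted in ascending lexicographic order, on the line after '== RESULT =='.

Regress step by step:
  through step 3 (stack(a,f)): drop {clear(a), handempty, on(a,f)}, keep {ontable(e)}, require {clear(f), holding(a)}
    → {clear(f), holding(a), ontable(e)}
  through step 2 (pickup(a)): drop {holding(a)}, keep {clear(f), ontable(e)}, require {clear(a), handempty, ontable(a)}
    → {clear(a), clear(f), handempty, ontable(a), ontable(e)}
  through step 1 (putdown(a)): drop {clear(a), handempty, ontable(a)}, keep {clear(f), ontable(e)}, require {holding(a)}
    → {clear(f), holding(a), ontable(e)}

== RESULT ==
["clear(f)", "holding(a)", "ontable(e)"]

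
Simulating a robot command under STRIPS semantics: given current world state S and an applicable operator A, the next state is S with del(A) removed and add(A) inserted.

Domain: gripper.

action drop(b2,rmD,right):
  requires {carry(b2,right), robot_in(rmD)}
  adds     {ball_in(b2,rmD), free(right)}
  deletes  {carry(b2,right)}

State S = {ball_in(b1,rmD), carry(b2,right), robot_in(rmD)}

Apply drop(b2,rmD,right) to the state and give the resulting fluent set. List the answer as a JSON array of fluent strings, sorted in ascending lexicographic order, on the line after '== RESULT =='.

Progress:
  pre ⊆ S: {carry(b2,right), robot_in(rmD)} ⊆ S  — applicable
  S \ del = {ball_in(b1,rmD), robot_in(rmD)}
  ∪ add   = {ball_in(b1,rmD), ball_in(b2,rmD), free(right), robot_in(rmD)}

== RESULT ==
["ball_in(b1,rmD)", "ball_in(b2,rmD)", "free(right)", "robot_in(rmD)"]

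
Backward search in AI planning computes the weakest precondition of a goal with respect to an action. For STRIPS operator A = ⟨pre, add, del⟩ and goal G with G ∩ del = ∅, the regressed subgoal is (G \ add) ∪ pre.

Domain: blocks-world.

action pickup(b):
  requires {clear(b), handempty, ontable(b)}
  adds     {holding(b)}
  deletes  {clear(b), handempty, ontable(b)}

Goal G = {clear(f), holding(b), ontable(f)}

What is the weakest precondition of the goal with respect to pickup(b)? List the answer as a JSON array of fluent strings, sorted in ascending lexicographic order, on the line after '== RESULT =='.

Regress:
  G ∩ del = {}  (empty — regression defined)
  G \ add = {clear(f), holding(b), ontable(f)} \ {holding(b)} = {clear(f), ontable(f)}
  ∪ pre   = {clear(f), ontable(f)} ∪ {clear(b), handempty, ontable(b)}
          = {clear(b), clear(f), handempty, ontable(b), ontable(f)}

== RESULT ==
["clear(b)", "clear(f)", "handempty", "ontable(b)", "ontable(f)"]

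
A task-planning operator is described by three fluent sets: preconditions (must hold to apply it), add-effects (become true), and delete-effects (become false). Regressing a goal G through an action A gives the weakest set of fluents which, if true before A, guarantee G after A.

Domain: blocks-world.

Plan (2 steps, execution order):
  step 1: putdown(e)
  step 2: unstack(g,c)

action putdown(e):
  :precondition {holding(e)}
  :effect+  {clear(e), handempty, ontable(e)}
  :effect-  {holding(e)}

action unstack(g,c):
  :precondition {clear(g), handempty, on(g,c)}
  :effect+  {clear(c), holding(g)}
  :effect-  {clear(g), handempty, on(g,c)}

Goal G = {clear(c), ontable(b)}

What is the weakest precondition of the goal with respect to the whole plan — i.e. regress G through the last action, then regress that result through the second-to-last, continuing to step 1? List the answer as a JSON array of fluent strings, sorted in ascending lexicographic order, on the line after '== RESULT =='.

Work backward from the goal:
  through step 2 (unstack(g,c)): drop {clear(c)}, keep {ontable(b)}, require {clear(g), handempty, on(g,c)}
    → {clear(g), handempty, on(g,c), ontable(b)}
  through step 1 (putdown(e)): drop {handempty}, keep {clear(g), on(g,c), ontable(b)}, require {holding(e)}
    → {clear(g), holding(e), on(g,c), ontable(b)}

== RESULT ==
["clear(g)", "holding(e)", "on(g,c)", "ontable(b)"]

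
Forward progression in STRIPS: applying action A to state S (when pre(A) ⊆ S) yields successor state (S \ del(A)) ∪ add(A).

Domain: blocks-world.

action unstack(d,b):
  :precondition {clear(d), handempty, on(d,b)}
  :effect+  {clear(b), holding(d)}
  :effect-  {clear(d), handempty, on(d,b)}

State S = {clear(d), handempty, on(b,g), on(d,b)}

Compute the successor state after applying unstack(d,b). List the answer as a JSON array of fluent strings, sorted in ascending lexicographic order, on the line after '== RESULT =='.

Progress:
  pre ⊆ S: {clear(d), handempty, on(d,b)} ⊆ S  — applicable
  S \ del = {on(b,g)}
  ∪ add   = {clear(b), holding(d), on(b,g)}

== RESULT ==
["clear(b)", "holding(d)", "on(b,g)"]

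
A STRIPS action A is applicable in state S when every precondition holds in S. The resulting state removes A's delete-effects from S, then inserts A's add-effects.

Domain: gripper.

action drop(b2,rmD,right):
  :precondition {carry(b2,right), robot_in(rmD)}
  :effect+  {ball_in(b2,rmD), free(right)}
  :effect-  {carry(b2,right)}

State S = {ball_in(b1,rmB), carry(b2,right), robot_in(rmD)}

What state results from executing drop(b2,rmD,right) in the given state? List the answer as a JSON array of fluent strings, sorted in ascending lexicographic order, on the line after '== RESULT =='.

Compute (S \ del) ∪ add:
  pre ⊆ S: {carry(b2,right), robot_in(rmD)} ⊆ S  — applicable
  S \ del = {ball_in(b1,rmB), robot_in(rmD)}
  ∪ add   = {ball_in(b1,rmB), ball_in(b2,rmD), free(right), robot_in(rmD)}

== RESULT ==
["ball_in(b1,rmB)", "ball_in(b2,rmD)", "free(right)", "robot_in(rmD)"]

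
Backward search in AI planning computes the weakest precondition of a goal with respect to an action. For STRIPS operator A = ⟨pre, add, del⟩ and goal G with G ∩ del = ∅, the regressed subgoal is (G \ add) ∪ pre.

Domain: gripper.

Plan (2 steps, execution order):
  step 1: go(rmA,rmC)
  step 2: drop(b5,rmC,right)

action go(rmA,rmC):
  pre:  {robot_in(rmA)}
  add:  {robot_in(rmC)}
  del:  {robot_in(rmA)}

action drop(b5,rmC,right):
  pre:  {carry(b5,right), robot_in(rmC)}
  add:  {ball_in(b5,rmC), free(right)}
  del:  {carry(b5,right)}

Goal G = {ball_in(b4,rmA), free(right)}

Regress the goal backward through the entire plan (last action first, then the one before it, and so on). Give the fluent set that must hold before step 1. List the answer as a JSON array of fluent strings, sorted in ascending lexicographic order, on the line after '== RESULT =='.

Work backward from the goal:
  through step 2 (drop(b5,rmC,right)): drop {free(right)}, keep {ball_in(b4,rmA)}, require {carry(b5,right), robot_in(rmC)}
    → {ball_in(b4,rmA), carry(b5,right), robot_in(rmC)}
  through step 1 (go(rmA,rmC)): drop {robot_in(rmC)}, keep {ball_in(b4,rmA), carry(b5,right)}, require {robot_in(rmA)}
    → {ball_in(b4,rmA), carry(b5,right), robot_in(rmA)}

== RESULT ==
["ball_in(b4,rmA)", "carry(b5,right)", "robot_in(rmA)"]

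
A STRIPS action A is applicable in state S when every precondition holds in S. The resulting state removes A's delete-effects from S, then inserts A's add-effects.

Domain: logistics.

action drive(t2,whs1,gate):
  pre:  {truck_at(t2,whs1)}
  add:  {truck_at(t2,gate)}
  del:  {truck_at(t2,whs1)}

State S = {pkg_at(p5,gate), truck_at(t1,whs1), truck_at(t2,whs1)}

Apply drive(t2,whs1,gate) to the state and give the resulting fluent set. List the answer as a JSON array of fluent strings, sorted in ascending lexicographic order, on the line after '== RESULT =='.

Progress:
  pre ⊆ S: {truck_at(t2,whs1)} ⊆ S  — applicable
  S \ del = {pkg_at(p5,gate), truck_at(t1,whs1)}
  ∪ add   = {pkg_at(p5,gate), truck_at(t1,whs1), truck_at(t2,gate)}

== RESULT ==
["pkg_at(p5,gate)", "truck_at(t1,whs1)", "truck_at(t2,gate)"]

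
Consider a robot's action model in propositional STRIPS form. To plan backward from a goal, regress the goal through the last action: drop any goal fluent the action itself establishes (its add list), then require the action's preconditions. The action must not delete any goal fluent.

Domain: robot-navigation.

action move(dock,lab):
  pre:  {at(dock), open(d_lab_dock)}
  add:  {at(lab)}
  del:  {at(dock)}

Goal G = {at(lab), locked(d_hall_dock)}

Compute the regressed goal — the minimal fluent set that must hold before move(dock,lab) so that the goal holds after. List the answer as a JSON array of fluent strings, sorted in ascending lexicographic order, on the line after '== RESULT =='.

Regress:
  G ∩ del = {}  (empty — regression defined)
  G \ add = {at(lab), locked(d_hall_dock)} \ {at(lab)} = {locked(d_hall_dock)}
  ∪ pre   = {locked(d_hall_dock)} ∪ {at(dock), open(d_lab_dock)}
          = {at(dock), locked(d_hall_dock), open(d_lab_dock)}

== RESULT ==
["at(dock)", "locked(d_hall_dock)", "open(d_lab_dock)"]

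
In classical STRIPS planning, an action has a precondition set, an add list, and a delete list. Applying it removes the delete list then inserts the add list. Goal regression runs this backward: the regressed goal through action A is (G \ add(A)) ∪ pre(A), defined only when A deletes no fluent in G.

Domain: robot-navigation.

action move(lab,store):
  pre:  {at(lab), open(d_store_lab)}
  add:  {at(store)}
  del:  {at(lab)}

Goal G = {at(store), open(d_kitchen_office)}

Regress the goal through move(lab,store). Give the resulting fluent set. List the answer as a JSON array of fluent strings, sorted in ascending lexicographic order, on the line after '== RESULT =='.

Compute (G \ add) ∪ pre:
  G ∩ del = {}  (empty — regression defined)
  G \ add = {at(store), open(d_kitchen_office)} \ {at(store)} = {open(d_kitchen_office)}
  ∪ pre   = {open(d_kitchen_office)} ∪ {at(lab), open(d_store_lab)}
          = {at(lab), open(d_kitchen_office), open(d_store_lab)}

== RESULT ==
["at(lab)", "open(d_kitchen_office)", "open(d_store_lab)"]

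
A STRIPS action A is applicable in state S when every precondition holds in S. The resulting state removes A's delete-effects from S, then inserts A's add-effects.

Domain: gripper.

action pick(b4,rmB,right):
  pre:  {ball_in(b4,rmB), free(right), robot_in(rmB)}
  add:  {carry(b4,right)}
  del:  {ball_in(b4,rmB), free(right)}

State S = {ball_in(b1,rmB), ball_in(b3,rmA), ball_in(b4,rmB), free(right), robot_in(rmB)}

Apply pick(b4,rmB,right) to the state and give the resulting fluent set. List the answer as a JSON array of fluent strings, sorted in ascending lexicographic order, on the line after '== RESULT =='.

Progress:
  pre ⊆ S: {ball_in(b4,rmB), free(right), robot_in(rmB)} ⊆ S  — applicable
  S \ del = {ball_in(b1,rmB), ball_in(b3,rmA), robot_in(rmB)}
  ∪ add   = {ball_in(b1,rmB), ball_in(b3,rmA), carry(b4,right), robot_in(rmB)}

== RESULT ==
["ball_in(b1,rmB)", "ball_in(b3,rmA)", "carry(b4,right)", "robot_in(rmB)"]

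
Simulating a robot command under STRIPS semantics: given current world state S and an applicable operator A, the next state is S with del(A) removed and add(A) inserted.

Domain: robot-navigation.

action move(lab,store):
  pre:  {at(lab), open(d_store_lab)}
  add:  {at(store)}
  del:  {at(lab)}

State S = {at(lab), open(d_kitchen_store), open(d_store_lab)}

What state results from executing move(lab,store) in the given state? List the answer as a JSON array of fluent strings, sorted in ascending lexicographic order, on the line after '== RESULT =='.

Compute (S \ del) ∪ add:
  pre ⊆ S: {at(lab), open(d_store_lab)} ⊆ S  — applicable
  S \ del = {open(d_kitchen_store), open(d_store_lab)}
  ∪ add   = {at(store), open(d_kitchen_store), open(d_store_lab)}

== RESULT ==
["at(store)", "open(d_kitchen_store)", "open(d_store_lab)"]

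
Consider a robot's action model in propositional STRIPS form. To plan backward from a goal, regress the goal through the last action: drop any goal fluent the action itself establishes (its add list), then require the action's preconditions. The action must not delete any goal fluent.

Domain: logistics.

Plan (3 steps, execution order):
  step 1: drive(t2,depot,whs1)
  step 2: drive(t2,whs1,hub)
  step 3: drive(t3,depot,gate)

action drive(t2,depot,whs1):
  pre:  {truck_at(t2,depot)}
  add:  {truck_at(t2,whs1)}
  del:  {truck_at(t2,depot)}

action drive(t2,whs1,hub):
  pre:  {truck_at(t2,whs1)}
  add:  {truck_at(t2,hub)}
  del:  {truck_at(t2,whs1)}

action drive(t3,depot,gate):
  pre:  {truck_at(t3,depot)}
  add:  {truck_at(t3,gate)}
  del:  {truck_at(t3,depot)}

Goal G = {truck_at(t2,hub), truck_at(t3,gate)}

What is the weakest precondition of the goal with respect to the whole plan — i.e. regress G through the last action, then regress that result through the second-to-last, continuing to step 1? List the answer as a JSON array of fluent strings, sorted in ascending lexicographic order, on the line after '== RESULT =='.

Regress step by step:
  through step 3 (drive(t3,depot,gate)): drop {truck_at(t3,gate)}, keep {truck_at(t2,hub)}, require {truck_at(t3,depot)}
    → {truck_at(t2,hub), truck_at(t3,depot)}
  through step 2 (drive(t2,whs1,hub)): drop {truck_at(t2,hub)}, keep {truck_at(t3,depot)}, require {truck_at(t2,whs1)}
    → {truck_at(t2,whs1), truck_at(t3,depot)}
  through step 1 (drive(t2,depot,whs1)): drop {truck_at(t2,whs1)}, keep {truck_at(t3,depot)}, require {truck_at(t2,depot)}
    → {truck_at(t2,depot), truck_at(t3,depot)}

== RESULT ==
["truck_at(t2,depot)", "truck_at(t3,depot)"]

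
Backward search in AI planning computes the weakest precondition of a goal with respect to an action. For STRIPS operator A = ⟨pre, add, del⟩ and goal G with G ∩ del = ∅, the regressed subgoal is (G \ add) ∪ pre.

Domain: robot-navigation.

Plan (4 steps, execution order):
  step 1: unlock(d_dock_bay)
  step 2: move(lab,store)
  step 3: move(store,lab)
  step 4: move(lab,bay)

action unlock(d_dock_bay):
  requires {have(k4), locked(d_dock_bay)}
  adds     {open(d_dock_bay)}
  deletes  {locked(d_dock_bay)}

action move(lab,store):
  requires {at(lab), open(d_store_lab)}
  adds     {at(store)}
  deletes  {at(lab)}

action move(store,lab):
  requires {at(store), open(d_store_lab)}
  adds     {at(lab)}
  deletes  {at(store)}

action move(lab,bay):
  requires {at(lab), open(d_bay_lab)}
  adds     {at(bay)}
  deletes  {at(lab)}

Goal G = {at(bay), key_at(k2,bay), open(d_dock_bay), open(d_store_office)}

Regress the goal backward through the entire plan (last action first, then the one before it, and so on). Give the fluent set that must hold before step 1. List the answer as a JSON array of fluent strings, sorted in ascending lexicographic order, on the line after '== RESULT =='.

Regress step by step:
  through step 4 (move(lab,bay)): drop {at(bay)}, keep {key_at(k2,bay), open(d_dock_bay), open(d_store_office)}, require {at(lab), open(d_bay_lab)}
    → {at(lab), key_at(k2,bay), open(d_bay_lab), open(d_dock_bay), open(d_store_office)}
  through step 3 (move(store,lab)): drop {at(lab)}, keep {key_at(k2,bay), open(d_bay_lab), open(d_dock_bay), open(d_store_office)}, require {at(store), open(d_store_lab)}
    → {at(store), key_at(k2,bay), open(d_bay_lab), open(d_dock_bay), open(d_store_lab), open(d_store_office)}
  through step 2 (move(lab,store)): drop {at(store)}, keep {key_at(k2,bay), open(d_bay_lab), open(d_dock_bay), open(d_store_lab), open(d_store_office)}, require {at(lab), open(d_store_lab)}
    → {at(lab), key_at(k2,bay), open(d_bay_lab), open(d_dock_bay), open(d_store_lab), open(d_store_office)}
  through step 1 (unlock(d_dock_bay)): drop {open(d_dock_bay)}, keep {at(lab), key_at(k2,bay), open(d_bay_lab), open(d_store_lab), open(d_store_office)}, require {have(k4), locked(d_dock_bay)}
    → {at(lab), have(k4), key_at(k2,bay), locked(d_dock_bay), open(d_bay_lab), open(d_store_lab), open(d_store_office)}

== RESULT ==
["at(lab)", "have(k4)", "key_at(k2,bay)", "locked(d_dock_bay)", "open(d_bay_lab)", "open(d_store_lab)", "open(d_store_office)"]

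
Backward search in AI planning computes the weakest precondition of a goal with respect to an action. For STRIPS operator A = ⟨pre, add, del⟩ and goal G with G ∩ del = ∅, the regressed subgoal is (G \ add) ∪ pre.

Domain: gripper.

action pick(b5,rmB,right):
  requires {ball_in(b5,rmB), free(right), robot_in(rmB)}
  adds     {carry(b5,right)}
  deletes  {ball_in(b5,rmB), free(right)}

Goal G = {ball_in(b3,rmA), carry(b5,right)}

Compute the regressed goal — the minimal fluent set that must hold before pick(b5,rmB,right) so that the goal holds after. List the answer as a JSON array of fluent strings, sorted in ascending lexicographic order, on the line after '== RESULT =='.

Regress:
  G ∩ del = {}  (empty — regression defined)
  G \ add = {ball_in(b3,rmA), carry(b5,right)} \ {carry(b5,right)} = {ball_in(b3,rmA)}
  ∪ pre   = {ball_in(b3,rmA)} ∪ {ball_in(b5,rmB), free(right), robot_in(rmB)}
          = {ball_in(b3,rmA), ball_in(b5,rmB), free(right), robot_in(rmB)}

== RESULT ==
["ball_in(b3,rmA)", "ball_in(b5,rmB)", "free(right)", "robot_in(rmB)"]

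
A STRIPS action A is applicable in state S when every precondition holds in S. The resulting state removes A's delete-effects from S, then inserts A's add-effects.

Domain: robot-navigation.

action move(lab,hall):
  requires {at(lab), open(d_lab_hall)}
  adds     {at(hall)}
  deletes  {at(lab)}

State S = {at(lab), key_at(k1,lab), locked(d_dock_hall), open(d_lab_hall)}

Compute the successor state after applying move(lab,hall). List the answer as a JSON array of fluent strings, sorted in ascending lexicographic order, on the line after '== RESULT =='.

Progress:
  pre ⊆ S: {at(lab), open(d_lab_hall)} ⊆ S  — applicable
  S \ del = {key_at(k1,lab), locked(d_dock_hall), open(d_lab_hall)}
  ∪ add   = {at(hall), key_at(k1,lab), locked(d_dock_hall), open(d_lab_hall)}

== RESULT ==
["at(hall)", "key_at(k1,lab)", "locked(d_dock_hall)", "open(d_lab_hall)"]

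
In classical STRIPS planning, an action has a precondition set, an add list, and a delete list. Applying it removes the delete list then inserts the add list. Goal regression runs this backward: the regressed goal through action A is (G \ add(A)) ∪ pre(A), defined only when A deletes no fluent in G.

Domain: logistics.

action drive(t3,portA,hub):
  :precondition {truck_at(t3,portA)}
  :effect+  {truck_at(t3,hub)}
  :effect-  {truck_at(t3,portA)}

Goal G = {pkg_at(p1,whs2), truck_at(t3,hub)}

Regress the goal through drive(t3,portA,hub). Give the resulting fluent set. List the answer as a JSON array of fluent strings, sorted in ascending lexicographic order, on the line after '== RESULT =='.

Regress:
  G ∩ del = {}  (empty — regression defined)
  G \ add = {pkg_at(p1,whs2), truck_at(t3,hub)} \ {truck_at(t3,hub)} = {pkg_at(p1,whs2)}
  ∪ pre   = {pkg_at(p1,whs2)} ∪ {truck_at(t3,portA)}
          = {pkg_at(p1,whs2), truck_at(t3,portA)}

== RESULT ==
["pkg_at(p1,whs2)", "truck_at(t3,portA)"]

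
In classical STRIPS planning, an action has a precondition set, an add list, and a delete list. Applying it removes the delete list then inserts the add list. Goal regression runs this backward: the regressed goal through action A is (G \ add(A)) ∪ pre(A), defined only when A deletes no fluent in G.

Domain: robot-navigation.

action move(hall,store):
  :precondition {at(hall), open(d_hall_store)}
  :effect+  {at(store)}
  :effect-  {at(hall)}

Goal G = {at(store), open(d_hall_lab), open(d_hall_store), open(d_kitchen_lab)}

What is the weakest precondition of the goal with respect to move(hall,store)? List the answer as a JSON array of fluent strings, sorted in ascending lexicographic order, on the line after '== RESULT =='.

Regress:
  G ∩ del = {}  (empty — regression defined)
  G \ add = {at(store), open(d_hall_lab), open(d_hall_store), open(d_kitchen_lab)} \ {at(store)} = {open(d_hall_lab), open(d_hall_store), open(d_kitchen_lab)}
  ∪ pre   = {open(d_hall_lab), open(d_hall_store), open(d_kitchen_lab)} ∪ {at(hall), open(d_hall_store)}
          = {at(hall), open(d_hall_lab), open(d_hall_store), open(d_kitchen_lab)}

== RESULT ==
["at(hall)", "open(d_hall_lab)", "open(d_hall_store)", "open(d_kitchen_lab)"]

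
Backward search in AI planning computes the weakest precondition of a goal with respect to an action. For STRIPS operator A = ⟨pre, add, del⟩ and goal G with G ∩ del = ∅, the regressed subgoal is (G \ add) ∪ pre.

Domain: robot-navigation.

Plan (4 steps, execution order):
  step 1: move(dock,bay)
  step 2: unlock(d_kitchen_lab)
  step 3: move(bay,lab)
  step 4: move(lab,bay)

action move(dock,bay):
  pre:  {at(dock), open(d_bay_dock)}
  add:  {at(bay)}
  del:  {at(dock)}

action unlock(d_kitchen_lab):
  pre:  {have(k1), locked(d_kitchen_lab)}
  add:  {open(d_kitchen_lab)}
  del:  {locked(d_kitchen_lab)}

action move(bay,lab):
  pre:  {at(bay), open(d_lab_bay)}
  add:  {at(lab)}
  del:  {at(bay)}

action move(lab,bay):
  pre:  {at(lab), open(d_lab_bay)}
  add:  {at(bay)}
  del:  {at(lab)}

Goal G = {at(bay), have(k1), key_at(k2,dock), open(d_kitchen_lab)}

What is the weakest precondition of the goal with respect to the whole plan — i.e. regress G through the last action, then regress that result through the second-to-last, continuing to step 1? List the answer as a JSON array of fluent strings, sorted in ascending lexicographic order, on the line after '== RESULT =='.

Regress step by step:
  through step 4 (move(lab,bay)): drop {at(bay)}, keep {have(k1), key_at(k2,dock), open(d_kitchen_lab)}, require {at(lab), open(d_lab_bay)}
    → {at(lab), have(k1), key_at(k2,dock), open(d_kitchen_lab), open(d_lab_bay)}
  through step 3 (move(bay,lab)): drop {at(lab)}, keep {have(k1), key_at(k2,dock), open(d_kitchen_lab), open(d_lab_bay)}, require {at(bay), open(d_lab_bay)}
    → {at(bay), have(k1), key_at(k2,dock), open(d_kitchen_lab), open(d_lab_bay)}
  through step 2 (unlock(d_kitchen_lab)): drop {open(d_kitchen_lab)}, keep {at(bay), have(k1), key_at(k2,dock), open(d_lab_bay)}, require {have(k1), locked(d_kitchen_lab)}
    → {at(bay), have(k1), key_at(k2,dock), locked(d_kitchen_lab), open(d_lab_bay)}
  through step 1 (move(dock,bay)): drop {at(bay)}, keep {have(k1), key_at(k2,dock), locked(d_kitchen_lab), open(d_lab_bay)}, require {at(dock), open(d_bay_dock)}
    → {at(dock), have(k1), key_at(k2,dock), locked(d_kitchen_lab), open(d_bay_dock), open(d_lab_bay)}

== RESULT ==
["at(dock)", "have(k1)", "key_at(k2,dock)", "locked(d_kitchen_lab)", "open(d_bay_dock)", "open(d_lab_bay)"]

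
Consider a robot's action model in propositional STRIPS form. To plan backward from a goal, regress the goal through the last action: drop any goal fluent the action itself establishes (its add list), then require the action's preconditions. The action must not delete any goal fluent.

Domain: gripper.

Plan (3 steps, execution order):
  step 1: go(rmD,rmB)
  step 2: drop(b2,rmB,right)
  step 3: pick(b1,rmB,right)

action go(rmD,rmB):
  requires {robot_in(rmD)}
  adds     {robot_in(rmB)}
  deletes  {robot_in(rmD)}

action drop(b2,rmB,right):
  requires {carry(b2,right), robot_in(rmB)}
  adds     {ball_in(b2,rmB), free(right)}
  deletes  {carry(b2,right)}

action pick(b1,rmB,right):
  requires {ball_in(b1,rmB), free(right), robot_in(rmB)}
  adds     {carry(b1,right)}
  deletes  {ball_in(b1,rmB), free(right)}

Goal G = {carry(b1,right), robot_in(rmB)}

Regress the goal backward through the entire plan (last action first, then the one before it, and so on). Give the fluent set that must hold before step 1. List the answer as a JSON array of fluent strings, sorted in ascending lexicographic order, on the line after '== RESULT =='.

Work backward from the goal:
  through step 3 (pick(b1,rmB,right)): drop {carry(b1,right)}, keep {robot_in(rmB)}, require {ball_in(b1,rmB), free(right), robot_in(rmB)}
    → {ball_in(b1,rmB), free(right), robot_in(rmB)}
  through step 2 (drop(b2,rmB,right)): drop {free(right)}, keep {ball_in(b1,rmB), robot_in(rmB)}, require {carry(b2,right), robot_in(rmB)}
    → {ball_in(b1,rmB), carry(b2,right), robot_in(rmB)}
  through step 1 (go(rmD,rmB)): drop {robot_in(rmB)}, keep {ball_in(b1,rmB), carry(b2,right)}, require {robot_in(rmD)}
    → {ball_in(b1,rmB), carry(b2,right), robot_in(rmD)}

== RESULT ==
["ball_in(b1,rmB)", "carry(b2,right)", "robot_in(rmD)"]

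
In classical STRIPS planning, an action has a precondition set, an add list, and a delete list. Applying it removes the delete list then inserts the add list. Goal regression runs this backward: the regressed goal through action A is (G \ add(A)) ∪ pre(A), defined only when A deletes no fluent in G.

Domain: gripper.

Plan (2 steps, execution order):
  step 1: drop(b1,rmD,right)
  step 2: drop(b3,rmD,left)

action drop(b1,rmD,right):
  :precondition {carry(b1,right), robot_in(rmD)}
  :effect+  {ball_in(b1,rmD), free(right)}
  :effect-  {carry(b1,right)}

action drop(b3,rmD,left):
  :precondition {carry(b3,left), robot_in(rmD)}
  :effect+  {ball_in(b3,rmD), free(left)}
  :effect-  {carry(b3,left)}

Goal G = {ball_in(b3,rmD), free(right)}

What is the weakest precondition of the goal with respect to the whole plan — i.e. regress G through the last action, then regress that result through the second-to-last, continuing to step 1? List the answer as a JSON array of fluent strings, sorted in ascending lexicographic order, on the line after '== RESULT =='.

Regress step by step:
  through step 2 (drop(b3,rmD,left)): drop {ball_in(b3,rmD)}, keep {free(right)}, require {carry(b3,left), robot_in(rmD)}
    → {carry(b3,left), free(right), robot_in(rmD)}
  through step 1 (drop(b1,rmD,right)): drop {free(right)}, keep {carry(b3,left), robot_in(rmD)}, require {carry(b1,right), robot_in(rmD)}
    → {carry(b1,right), carry(b3,left), robot_in(rmD)}

== RESULT ==
["carry(b1,right)", "carry(b3,left)", "robot_in(rmD)"]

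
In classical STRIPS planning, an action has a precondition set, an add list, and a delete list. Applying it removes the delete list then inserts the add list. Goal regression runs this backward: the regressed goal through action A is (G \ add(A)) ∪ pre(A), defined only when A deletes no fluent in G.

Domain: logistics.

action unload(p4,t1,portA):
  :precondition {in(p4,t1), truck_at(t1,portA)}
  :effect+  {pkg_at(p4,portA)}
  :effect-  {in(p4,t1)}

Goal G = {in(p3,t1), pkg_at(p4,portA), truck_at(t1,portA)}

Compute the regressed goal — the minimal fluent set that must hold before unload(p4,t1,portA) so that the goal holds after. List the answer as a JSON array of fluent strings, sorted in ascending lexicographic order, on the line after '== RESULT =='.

Regress:
  G ∩ del = {}  (empty — regression defined)
  G \ add = {in(p3,t1), pkg_at(p4,portA), truck_at(t1,portA)} \ {pkg_at(p4,portA)} = {in(p3,t1), truck_at(t1,portA)}
  ∪ pre   = {in(p3,t1), truck_at(t1,portA)} ∪ {in(p4,t1), truck_at(t1,portA)}
          = {in(p3,t1), in(p4,t1), truck_at(t1,portA)}

== RESULT ==
["in(p3,t1)", "in(p4,t1)", "truck_at(t1,portA)"]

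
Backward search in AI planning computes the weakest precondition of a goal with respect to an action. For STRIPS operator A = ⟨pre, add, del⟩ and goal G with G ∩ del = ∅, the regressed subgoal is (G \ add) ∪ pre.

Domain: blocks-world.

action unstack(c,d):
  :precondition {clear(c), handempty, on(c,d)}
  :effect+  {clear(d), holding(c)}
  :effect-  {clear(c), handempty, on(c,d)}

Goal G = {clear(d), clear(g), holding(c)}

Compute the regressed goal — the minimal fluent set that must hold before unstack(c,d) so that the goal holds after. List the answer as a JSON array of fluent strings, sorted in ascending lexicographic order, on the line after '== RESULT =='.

Compute (G \ add) ∪ pre:
  G ∩ del = {}  (empty — regression defined)
  G \ add = {clear(d), clear(g), holding(c)} \ {clear(d), holding(c)} = {clear(g)}
  ∪ pre   = {clear(g)} ∪ {clear(c), handempty, on(c,d)}
          = {clear(c), clear(g), handempty, on(c,d)}

== RESULT ==
["clear(c)", "clear(g)", "handempty", "on(c,d)"]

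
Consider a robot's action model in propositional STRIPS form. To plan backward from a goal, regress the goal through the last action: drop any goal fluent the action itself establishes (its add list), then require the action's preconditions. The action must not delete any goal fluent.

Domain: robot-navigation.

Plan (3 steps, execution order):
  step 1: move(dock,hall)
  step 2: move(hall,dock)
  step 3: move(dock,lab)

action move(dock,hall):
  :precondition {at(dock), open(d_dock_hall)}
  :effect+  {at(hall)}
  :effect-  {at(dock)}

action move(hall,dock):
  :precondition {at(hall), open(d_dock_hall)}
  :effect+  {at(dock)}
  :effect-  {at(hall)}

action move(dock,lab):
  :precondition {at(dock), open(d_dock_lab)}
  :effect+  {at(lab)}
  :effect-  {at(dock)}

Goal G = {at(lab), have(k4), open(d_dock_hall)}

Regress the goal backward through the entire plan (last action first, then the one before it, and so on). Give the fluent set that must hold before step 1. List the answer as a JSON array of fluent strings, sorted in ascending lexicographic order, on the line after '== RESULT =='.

Regress step by step:
  through step 3 (move(dock,lab)): drop {at(lab)}, keep {have(k4), open(d_dock_hall)}, require {at(dock), open(d_dock_lab)}
    → {at(dock), have(k4), open(d_dock_hall), open(d_dock_lab)}
  through step 2 (move(hall,dock)): drop {at(dock)}, keep {have(k4), open(d_dock_hall), open(d_dock_lab)}, require {at(hall), open(d_dock_hall)}
    → {at(hall), have(k4), open(d_dock_hall), open(d_dock_lab)}
  through step 1 (move(dock,hall)): drop {at(hall)}, keep {have(k4), open(d_dock_hall), open(d_dock_lab)}, require {at(dock), open(d_dock_hall)}
    → {at(dock), have(k4), open(d_dock_hall), open(d_dock_lab)}

== RESULT ==
["at(dock)", "have(k4)", "open(d_dock_hall)", "open(d_dock_lab)"]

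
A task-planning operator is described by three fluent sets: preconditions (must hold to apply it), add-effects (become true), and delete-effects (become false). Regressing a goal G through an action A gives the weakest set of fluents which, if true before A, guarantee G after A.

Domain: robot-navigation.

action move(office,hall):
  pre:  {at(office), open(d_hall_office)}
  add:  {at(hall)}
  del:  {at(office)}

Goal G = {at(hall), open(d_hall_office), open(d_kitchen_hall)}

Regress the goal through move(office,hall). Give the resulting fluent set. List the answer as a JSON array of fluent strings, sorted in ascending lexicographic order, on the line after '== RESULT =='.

Regress:
  G ∩ del = {}  (empty — regression defined)
  G \ add = {at(hall), open(d_hall_office), open(d_kitchen_hall)} \ {at(hall)} = {open(d_hall_office), open(d_kitchen_hall)}
  ∪ pre   = {open(d_hall_office), open(d_kitchen_hall)} ∪ {at(office), open(d_hall_office)}
          = {at(office), open(d_hall_office), open(d_kitchen_hall)}

== RESULT ==
["at(office)", "open(d_hall_office)", "open(d_kitchen_hall)"]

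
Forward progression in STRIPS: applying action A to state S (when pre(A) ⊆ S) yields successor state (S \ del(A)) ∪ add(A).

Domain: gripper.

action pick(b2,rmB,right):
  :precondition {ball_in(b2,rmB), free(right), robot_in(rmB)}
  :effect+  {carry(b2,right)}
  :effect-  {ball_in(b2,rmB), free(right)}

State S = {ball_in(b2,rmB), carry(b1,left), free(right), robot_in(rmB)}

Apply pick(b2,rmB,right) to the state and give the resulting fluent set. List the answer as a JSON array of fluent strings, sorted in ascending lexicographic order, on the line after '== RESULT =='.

Compute (S \ del) ∪ add:
  pre ⊆ S: {ball_in(b2,rmB), free(right), robot_in(rmB)} ⊆ S  — applicable
  S \ del = {carry(b1,left), robot_in(rmB)}
  ∪ add   = {carry(b1,left), carry(b2,right), robot_in(rmB)}

== RESULT ==
["carry(b1,left)", "carry(b2,right)", "robot_in(rmB)"]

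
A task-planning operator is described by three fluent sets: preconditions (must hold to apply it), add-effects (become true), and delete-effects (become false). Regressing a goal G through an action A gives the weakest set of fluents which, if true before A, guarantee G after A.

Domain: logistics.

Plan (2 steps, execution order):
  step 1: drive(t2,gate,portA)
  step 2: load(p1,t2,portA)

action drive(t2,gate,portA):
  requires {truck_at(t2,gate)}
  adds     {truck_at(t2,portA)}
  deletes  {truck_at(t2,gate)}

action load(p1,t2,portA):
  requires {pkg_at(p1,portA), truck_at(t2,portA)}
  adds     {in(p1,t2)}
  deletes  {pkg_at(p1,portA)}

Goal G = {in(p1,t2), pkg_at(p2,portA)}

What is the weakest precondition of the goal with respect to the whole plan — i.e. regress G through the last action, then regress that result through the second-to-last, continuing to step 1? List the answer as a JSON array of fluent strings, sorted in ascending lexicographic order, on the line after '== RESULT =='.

Regress step by step:
  through step 2 (load(p1,t2,portA)): drop {in(p1,t2)}, keep {pkg_at(p2,portA)}, require {pkg_at(p1,portA), truck_at(t2,portA)}
    → {pkg_at(p1,portA), pkg_at(p2,portA), truck_at(t2,portA)}
  through step 1 (drive(t2,gate,portA)): drop {truck_at(t2,portA)}, keep {pkg_at(p1,portA), pkg_at(p2,portA)}, require {truck_at(t2,gate)}
    → {pkg_at(p1,portA), pkg_at(p2,portA), truck_at(t2,gate)}

== RESULT ==
["pkg_at(p1,portA)", "pkg_at(p2,portA)", "truck_at(t2,gate)"]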